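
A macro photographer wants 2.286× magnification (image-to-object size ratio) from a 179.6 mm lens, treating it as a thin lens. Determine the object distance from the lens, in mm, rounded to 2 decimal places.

With m = dᵢ/dₒ and 1/f = 1/dₒ + 1/dᵢ, substituting dᵢ = m·dₒ gives 1/f = (1 + 1/m)/dₒ, hence dₒ = f·(1 + 1/m).
dₒ = 179.6 × (1 + 1/2.286) = 179.6 × 1.43745 ≈ 258.165 mm.

258.17 mm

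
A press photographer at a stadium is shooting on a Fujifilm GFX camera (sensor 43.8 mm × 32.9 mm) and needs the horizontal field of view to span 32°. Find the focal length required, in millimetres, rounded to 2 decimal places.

From α = 2·arctan(w/2f) we get f = w / (2·tan(α/2)).
With w = 43.8 mm and α/2 = 16°, tan(α/2) ≈ 0.28675, so f ≈ 43.8 / 0.57349 ≈ 76.3744 mm.

76.37 mm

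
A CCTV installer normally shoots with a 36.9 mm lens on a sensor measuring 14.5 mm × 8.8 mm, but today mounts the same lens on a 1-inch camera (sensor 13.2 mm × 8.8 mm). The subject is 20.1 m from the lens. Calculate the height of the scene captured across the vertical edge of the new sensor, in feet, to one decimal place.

15.7 ft

The focal length stays 36.9 mm; the relevant sensor dimension is now h = 8.8 mm. Object distance dₒ = 20.1 m = 20100 mm.
Thin-lens field height W = h·(dₒ − f)/f = 8.8 × (20100 − 36.9)/36.9 ≈ 4784.696 mm = 4784.696/304.8 ft = 15.6978 ft.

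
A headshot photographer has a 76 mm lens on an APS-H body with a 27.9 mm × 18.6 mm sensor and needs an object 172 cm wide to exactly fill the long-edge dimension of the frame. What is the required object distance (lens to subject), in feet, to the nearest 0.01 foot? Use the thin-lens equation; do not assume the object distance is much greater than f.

15.62 ft

W: 172 cm = 1720 mm.
Magnification m = w/W = dᵢ/dₒ; combined with 1/f = 1/dₒ + 1/dᵢ this gives dₒ = f·(1 + W/w).
dₒ = 76 mm × (1 + 1720/27.9) = 76 × 62.6487 ≈ 4761.305 mm = 4761.305/304.8 ft = 15.6211 ft.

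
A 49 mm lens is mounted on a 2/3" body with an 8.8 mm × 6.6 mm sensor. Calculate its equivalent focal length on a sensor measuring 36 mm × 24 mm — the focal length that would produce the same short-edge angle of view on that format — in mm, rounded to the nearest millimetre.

Equal angle of view means equal height/f ratio, so f₂ = f₁ · (height₂/height₁) = 49 × 24/6.6.
f₂ = 49 × 3.63636 ≈ 178.182 mm.

178 mm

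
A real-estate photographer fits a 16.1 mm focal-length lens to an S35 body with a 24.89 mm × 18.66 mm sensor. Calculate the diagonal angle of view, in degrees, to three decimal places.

Sensor diagonal = √(24.89² + 18.66²) = √967.7077 ≈ 31.1080 mm.
Angle of view α = 2·arctan(d/2f) with d = 31.1080 mm and f = 16.1 mm.
d/2f = 0.96609; arctan(0.96609) ≈ 44.0118°, so α ≈ 88.0236°.

88.024°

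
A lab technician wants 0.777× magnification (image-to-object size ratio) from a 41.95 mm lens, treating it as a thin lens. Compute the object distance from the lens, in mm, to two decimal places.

95.94 mm

With m = dᵢ/dₒ and 1/f = 1/dₒ + 1/dᵢ, substituting dᵢ = m·dₒ gives 1/f = (1 + 1/m)/dₒ, hence dₒ = f·(1 + 1/m).
dₒ = 41.95 × (1 + 1/0.777) = 41.95 × 2.28700 ≈ 95.940 mm.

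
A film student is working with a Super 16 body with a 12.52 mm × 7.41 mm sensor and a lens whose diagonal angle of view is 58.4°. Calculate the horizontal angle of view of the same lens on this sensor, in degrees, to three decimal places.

51.371°

Sensor diagonal = √(12.52² + 7.41²) = √211.6585 ≈ 14.5485 mm.
From the diagonal AOV: f = 14.5485 / (2·tan(29.2°)) = 14.5485 / 1.11776 ≈ 13.0157 mm.
Horizontal AOV = 2·arctan(12.52 / (2 × 13.0157)) = 2·arctan(0.48096) ≈ 51.3711°.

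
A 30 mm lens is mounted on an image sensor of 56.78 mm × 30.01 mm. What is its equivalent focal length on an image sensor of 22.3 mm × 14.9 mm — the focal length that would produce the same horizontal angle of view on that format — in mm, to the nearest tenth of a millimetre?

11.8 mm

Equal angle of view means equal width/f ratio, so f₂ = f₁ · (width₂/width₁) = 30 × 22.3/56.78.
f₂ = 30 × 0.39274 ≈ 11.782 mm.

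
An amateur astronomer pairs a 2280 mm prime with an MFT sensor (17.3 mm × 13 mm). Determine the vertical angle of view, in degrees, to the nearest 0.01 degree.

0.33°

Angle of view α = 2·arctan(h/2f) with h = 13 mm and f = 2280 mm.
h/2f = 0.00285; arctan(0.00285) ≈ 0.1633°, so α ≈ 0.3267°.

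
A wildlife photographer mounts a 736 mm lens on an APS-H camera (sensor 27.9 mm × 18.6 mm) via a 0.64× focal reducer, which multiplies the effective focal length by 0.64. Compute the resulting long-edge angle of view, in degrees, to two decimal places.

Effective focal length f = 736 × 0.64 = 471.04 mm.
α = 2·arctan(27.9 / (2 × 471.04)) = 2·arctan(0.02962) ≈ 3.3927°.

3.39°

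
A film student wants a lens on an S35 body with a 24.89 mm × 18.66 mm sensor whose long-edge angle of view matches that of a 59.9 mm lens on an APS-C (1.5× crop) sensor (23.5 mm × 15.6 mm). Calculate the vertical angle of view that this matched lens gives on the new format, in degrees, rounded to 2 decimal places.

Equal long-edge AOV ⇒ f₂ = f₁ · 24.89/23.5 = 59.9 × 1.05915 ≈ 63.4430 mm.
Vertical AOV on the new format = 2·arctan(18.66 / (2 × 63.4430)) = 2·arctan(0.14706) ≈ 16.7320°.

16.73°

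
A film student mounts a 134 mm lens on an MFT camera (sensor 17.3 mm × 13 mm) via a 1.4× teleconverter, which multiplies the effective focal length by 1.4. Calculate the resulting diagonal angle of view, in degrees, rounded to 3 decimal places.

Effective focal length f = 134 × 1.4 = 187.6 mm.
Sensor diagonal = √(17.3² + 13²) = √468.2900 ≈ 21.6400 mm.
α = 2·arctan(21.640 / (2 × 187.6)) = 2·arctan(0.05768) ≈ 6.6019°.

6.602°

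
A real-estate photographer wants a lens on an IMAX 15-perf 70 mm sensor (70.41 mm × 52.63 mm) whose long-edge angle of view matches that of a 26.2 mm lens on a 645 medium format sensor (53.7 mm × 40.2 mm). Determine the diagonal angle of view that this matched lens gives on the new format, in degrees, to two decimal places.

Equal long-edge AOV ⇒ f₂ = f₁ · 70.41/53.7 = 26.2 × 1.31117 ≈ 34.3527 mm.
Sensor diagonal = √(70.41² + 52.63²) = √7727.4850 ≈ 87.9061 mm.
Diagonal AOV on the new format = 2·arctan(87.9061 / (2 × 34.3527)) = 2·arctan(1.27946) ≈ 103.9792°.

103.98°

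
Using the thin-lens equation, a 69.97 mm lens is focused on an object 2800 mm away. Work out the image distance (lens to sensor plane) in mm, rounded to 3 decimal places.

1/dᵢ = 1/f − 1/dₒ = 1/69.97 − 1/2800 = 0.0139347 mm⁻¹.
dᵢ = 1/0.0139347 ≈ 71.7633 mm.

71.763 mm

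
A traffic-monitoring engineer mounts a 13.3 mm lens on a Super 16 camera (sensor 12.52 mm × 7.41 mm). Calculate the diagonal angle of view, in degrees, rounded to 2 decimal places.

57.35°

Sensor diagonal = √(12.52² + 7.41²) = √211.6585 ≈ 14.5485 mm.
Angle of view α = 2·arctan(d/2f) with d = 14.5485 mm and f = 13.3 mm.
d/2f = 0.54694; arctan(0.54694) ≈ 28.6758°, so α ≈ 57.3516°.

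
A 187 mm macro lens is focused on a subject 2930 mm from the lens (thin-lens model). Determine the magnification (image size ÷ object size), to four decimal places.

Thin lens: 1/f = 1/dₒ + 1/dᵢ → 1/dᵢ = 1/187 − 1/2930 = 0.0050063 mm⁻¹, so dᵢ ≈ 199.7485 mm.
Magnification m = dᵢ/dₒ = 199.7485/2930 ≈ 0.06817.

0.0682×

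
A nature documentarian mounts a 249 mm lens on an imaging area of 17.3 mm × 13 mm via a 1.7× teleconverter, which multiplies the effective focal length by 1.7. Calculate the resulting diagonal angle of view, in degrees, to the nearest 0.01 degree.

2.93°

Effective focal length f = 249 × 1.7 = 423.3 mm.
Sensor diagonal = √(17.3² + 13²) = √468.2900 ≈ 21.6400 mm.
α = 2·arctan(21.640 / (2 × 423.3)) = 2·arctan(0.02556) ≈ 2.9284°.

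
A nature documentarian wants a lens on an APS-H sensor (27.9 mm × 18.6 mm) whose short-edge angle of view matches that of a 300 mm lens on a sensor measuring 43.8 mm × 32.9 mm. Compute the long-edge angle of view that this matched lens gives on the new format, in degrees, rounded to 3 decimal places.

Equal short-edge AOV ⇒ f₂ = f₁ · 18.6/32.9 = 300 × 0.56535 ≈ 169.6049 mm.
Long-edge AOV on the new format = 2·arctan(27.9 / (2 × 169.6049)) = 2·arctan(0.08225) ≈ 9.4040°.

9.404°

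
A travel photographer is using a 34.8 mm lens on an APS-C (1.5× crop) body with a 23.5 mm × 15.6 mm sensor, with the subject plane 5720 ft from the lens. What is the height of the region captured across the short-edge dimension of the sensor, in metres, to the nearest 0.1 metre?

781.5 m

dₒ: 5720 ft × 304.8 mm/ft = 1743455.94 mm.
Similar triangles through the lens centre give W/dₒ = h/dᵢ; with 1/f = 1/dₒ + 1/dᵢ this gives W = h·(dₒ − f)/f.
W = 15.6 mm × (1.74346e+06 − 34.8) / 34.8 = 15.6 × 50098.3087 ≈ 781533.616 mm = 781.534 m.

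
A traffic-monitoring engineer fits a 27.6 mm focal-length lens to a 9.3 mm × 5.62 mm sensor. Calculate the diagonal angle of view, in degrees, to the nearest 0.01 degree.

22.27°

Sensor diagonal = √(9.3² + 5.62²) = √118.0744 ≈ 10.8662 mm.
Angle of view α = 2·arctan(d/2f) with d = 10.8662 mm and f = 27.6 mm.
d/2f = 0.19685; arctan(0.19685) ≈ 11.1364°, so α ≈ 22.2727°.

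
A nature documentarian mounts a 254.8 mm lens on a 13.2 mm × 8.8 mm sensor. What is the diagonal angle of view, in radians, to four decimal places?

Sensor diagonal = √(13.2² + 8.8²) = √251.6800 ≈ 15.8644 mm.
Angle of view α = 2·arctan(d/2f) with d = 15.8644 mm and f = 254.8 mm.
d/2f = 0.03113; arctan(0.03113) ≈ 0.0311 rad, so α ≈ 0.0622 rad.

0.0622 rad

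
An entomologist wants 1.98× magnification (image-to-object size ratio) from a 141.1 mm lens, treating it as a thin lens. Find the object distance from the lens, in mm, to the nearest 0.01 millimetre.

With m = dᵢ/dₒ and 1/f = 1/dₒ + 1/dᵢ, substituting dᵢ = m·dₒ gives 1/f = (1 + 1/m)/dₒ, hence dₒ = f·(1 + 1/m).
dₒ = 141.1 × (1 + 1/1.98) = 141.1 × 1.50505 ≈ 212.363 mm.

212.36 mm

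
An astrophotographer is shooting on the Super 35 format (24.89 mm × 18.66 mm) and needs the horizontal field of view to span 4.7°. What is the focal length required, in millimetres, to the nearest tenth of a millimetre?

303.3 mm

From α = 2·arctan(w/2f) we get f = w / (2·tan(α/2)).
With w = 24.89 mm and α/2 = 2.35°, tan(α/2) ≈ 0.04104, so f ≈ 24.89 / 0.08208 ≈ 303.2537 mm.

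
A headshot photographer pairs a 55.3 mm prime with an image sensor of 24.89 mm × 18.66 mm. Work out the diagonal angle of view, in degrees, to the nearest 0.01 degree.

Sensor diagonal = √(24.89² + 18.66²) = √967.7077 ≈ 31.1080 mm.
Angle of view α = 2·arctan(d/2f) with d = 31.1080 mm and f = 55.3 mm.
d/2f = 0.28127; arctan(0.28127) ≈ 15.7095°, so α ≈ 31.4190°.

31.42°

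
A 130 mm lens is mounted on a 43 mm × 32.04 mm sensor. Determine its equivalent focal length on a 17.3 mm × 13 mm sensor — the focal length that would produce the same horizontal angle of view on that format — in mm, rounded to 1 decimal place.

Equal angle of view means equal width/f ratio, so f₂ = f₁ · (width₂/width₁) = 130 × 17.3/43.
f₂ = 130 × 0.40233 ≈ 52.302 mm.

52.3 mm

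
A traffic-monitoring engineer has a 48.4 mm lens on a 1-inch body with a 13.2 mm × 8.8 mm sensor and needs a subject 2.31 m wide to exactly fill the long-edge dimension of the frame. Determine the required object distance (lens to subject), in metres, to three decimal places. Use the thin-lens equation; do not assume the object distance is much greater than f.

8.518 m

W: 2.31 m = 2310 mm.
Magnification m = w/W = dᵢ/dₒ; combined with 1/f = 1/dₒ + 1/dᵢ this gives dₒ = f·(1 + W/w).
dₒ = 48.4 mm × (1 + 2310/13.2) = 48.4 × 176.0000 ≈ 8518.400 mm = 8.5184 m.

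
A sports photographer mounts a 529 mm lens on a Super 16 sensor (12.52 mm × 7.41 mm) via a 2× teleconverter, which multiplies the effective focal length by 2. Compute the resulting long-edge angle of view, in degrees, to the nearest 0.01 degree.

0.68°

Effective focal length f = 529 × 2 = 1058 mm.
α = 2·arctan(12.52 / (2 × 1058)) = 2·arctan(0.00592) ≈ 0.6780°.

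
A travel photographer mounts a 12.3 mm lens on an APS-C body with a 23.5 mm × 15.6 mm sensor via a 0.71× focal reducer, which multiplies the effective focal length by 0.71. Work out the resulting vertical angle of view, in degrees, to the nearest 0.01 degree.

Effective focal length f = 12.3 × 0.71 = 8.733 mm.
α = 2·arctan(15.6 / (2 × 8.733)) = 2·arctan(0.89316) ≈ 83.5402°.

83.54°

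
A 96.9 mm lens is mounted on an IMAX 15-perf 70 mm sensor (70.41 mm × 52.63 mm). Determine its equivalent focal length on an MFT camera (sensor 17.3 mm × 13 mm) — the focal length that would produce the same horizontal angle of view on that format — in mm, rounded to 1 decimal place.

23.8 mm

Equal angle of view means equal width/f ratio, so f₂ = f₁ · (width₂/width₁) = 96.9 × 17.3/70.41.
f₂ = 96.9 × 0.24570 ≈ 23.809 mm.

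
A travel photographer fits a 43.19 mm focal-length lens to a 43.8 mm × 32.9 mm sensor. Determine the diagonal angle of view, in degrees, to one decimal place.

Sensor diagonal = √(43.8² + 32.9²) = √3000.8500 ≈ 54.7800 mm.
Angle of view α = 2·arctan(d/2f) with d = 54.7800 mm and f = 43.19 mm.
d/2f = 0.63417; arctan(0.63417) ≈ 32.3818°, so α ≈ 64.7637°.

64.8°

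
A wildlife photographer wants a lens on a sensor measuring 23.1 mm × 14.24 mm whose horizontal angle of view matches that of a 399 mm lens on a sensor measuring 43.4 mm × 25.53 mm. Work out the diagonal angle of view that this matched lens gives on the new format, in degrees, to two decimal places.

7.31°

Equal horizontal AOV ⇒ f₂ = f₁ · 23.1/43.4 = 399 × 0.53226 ≈ 212.3710 mm.
Sensor diagonal = √(23.1² + 14.24²) = √736.3876 ≈ 27.1365 mm.
Diagonal AOV on the new format = 2·arctan(27.1365 / (2 × 212.3710)) = 2·arctan(0.06389) ≈ 7.3112°.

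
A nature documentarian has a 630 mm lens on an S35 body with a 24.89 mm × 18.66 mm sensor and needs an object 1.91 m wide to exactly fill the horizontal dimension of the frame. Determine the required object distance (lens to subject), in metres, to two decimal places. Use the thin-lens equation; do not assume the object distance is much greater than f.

W: 1.91 m = 1910 mm.
Magnification m = w/W = dᵢ/dₒ; combined with 1/f = 1/dₒ + 1/dᵢ this gives dₒ = f·(1 + W/w).
dₒ = 630 mm × (1 + 1910/24.89) = 630 × 77.7376 ≈ 48974.717 mm = 48.9747 m.

48.97 m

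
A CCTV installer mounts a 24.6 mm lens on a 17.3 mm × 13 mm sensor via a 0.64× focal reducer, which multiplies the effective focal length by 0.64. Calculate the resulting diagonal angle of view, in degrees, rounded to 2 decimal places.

69.00°

Effective focal length f = 24.6 × 0.64 = 15.744 mm.
Sensor diagonal = √(17.3² + 13²) = √468.2900 ≈ 21.6400 mm.
α = 2·arctan(21.640 / (2 × 15.744)) = 2·arctan(0.68725) ≈ 68.9973°.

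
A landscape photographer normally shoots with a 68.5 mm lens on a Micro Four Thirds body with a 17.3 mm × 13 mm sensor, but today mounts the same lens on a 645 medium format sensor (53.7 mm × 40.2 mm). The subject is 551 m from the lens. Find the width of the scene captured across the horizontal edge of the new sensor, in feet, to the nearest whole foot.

1417 ft

The focal length stays 68.5 mm; the relevant sensor dimension is now w = 53.7 mm. Object distance dₒ = 551 m = 551000 mm.
Thin-lens field width W = w·(dₒ − f)/f = 53.7 × (551000 − 68.5)/68.5 ≈ 431898.125 mm = 431898.125/304.8 ft = 1416.99 ft.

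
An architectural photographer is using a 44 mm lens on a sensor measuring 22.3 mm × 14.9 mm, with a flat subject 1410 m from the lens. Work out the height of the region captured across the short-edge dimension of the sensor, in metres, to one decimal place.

477.5 m

dₒ: 1410 m = 1.41e+06 mm.
Similar triangles through the lens centre give W/dₒ = h/dᵢ; with 1/f = 1/dₒ + 1/dᵢ this gives W = h·(dₒ − f)/f.
W = 14.9 mm × (1.41e+06 − 44) / 44 = 14.9 × 32044.4545 ≈ 477462.373 mm = 477.462 m.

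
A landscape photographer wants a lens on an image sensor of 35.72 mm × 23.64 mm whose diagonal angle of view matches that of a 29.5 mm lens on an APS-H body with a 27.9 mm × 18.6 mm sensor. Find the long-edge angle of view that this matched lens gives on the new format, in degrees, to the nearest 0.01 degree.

Sensor diagonal = √(27.9² + 18.6²) = √1124.3700 ≈ 33.5316 mm.
Sensor diagonal = √(35.72² + 23.64²) = √1834.7680 ≈ 42.8342 mm.
Equal diagonal AOV ⇒ f₂ = f₁ · 42.8342/33.5316 = 29.5 × 1.27743 ≈ 37.6841 mm.
Long-edge AOV on the new format = 2·arctan(35.72 / (2 × 37.6841)) = 2·arctan(0.47394) ≈ 50.7163°.

50.72°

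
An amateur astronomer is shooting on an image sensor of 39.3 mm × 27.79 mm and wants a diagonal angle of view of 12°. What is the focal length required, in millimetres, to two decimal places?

Sensor diagonal = √(39.3² + 27.79²) = √2316.7741 ≈ 48.1329 mm.
From α = 2·arctan(d/2f) we get f = d / (2·tan(α/2)).
With d = 48.1329 mm and α/2 = 6°, tan(α/2) ≈ 0.10510, so f ≈ 48.1329 / 0.21021 ≈ 228.9769 mm.

228.98 mm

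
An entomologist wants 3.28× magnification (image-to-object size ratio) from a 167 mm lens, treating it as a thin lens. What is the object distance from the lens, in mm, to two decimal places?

217.91 mm

With m = dᵢ/dₒ and 1/f = 1/dₒ + 1/dᵢ, substituting dᵢ = m·dₒ gives 1/f = (1 + 1/m)/dₒ, hence dₒ = f·(1 + 1/m).
dₒ = 167 × (1 + 1/3.28) = 167 × 1.30488 ≈ 217.915 mm.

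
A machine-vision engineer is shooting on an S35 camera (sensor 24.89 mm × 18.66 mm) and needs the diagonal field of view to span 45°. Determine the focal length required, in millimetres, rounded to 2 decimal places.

Sensor diagonal = √(24.89² + 18.66²) = √967.7077 ≈ 31.1080 mm.
From α = 2·arctan(d/2f) we get f = d / (2·tan(α/2)).
With d = 31.1080 mm and α/2 = 22.5°, tan(α/2) ≈ 0.41421, so f ≈ 31.1080 / 0.82843 ≈ 37.5507 mm.

37.55 mm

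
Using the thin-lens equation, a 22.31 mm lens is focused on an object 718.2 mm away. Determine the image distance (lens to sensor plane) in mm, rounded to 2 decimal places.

23.03 mm

1/dᵢ = 1/f − 1/dₒ = 1/22.31 − 1/718.2 = 0.0434306 mm⁻¹.
dᵢ = 1/0.0434306 ≈ 23.0253 mm.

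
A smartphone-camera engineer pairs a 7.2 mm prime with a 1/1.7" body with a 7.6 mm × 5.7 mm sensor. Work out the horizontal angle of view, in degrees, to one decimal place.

55.6°

Angle of view α = 2·arctan(w/2f) with w = 7.6 mm and f = 7.2 mm.
w/2f = 0.52778; arctan(0.52778) ≈ 27.8241°, so α ≈ 55.6482°.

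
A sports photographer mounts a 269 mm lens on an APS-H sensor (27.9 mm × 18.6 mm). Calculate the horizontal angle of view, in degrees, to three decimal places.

5.937°

Angle of view α = 2·arctan(w/2f) with w = 27.9 mm and f = 269 mm.
w/2f = 0.05186; arctan(0.05186) ≈ 2.9686°, so α ≈ 5.9373°.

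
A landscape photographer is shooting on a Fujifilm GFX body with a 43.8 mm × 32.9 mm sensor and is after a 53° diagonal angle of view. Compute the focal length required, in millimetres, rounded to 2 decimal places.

54.94 mm

Sensor diagonal = √(43.8² + 32.9²) = √3000.8500 ≈ 54.7800 mm.
From α = 2·arctan(d/2f) we get f = d / (2·tan(α/2)).
With d = 54.7800 mm and α/2 = 26.5°, tan(α/2) ≈ 0.49858, so f ≈ 54.7800 / 0.99716 ≈ 54.9359 mm.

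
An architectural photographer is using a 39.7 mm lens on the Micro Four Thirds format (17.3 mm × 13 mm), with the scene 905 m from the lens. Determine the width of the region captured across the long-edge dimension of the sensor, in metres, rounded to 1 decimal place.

394.4 m

dₒ: 905 m = 905000 mm.
Similar triangles through the lens centre give W/dₒ = w/dᵢ; with 1/f = 1/dₒ + 1/dᵢ this gives W = w·(dₒ − f)/f.
W = 17.3 mm × (905000 − 39.7) / 39.7 = 17.3 × 22794.9698 ≈ 394352.977 mm = 394.353 m.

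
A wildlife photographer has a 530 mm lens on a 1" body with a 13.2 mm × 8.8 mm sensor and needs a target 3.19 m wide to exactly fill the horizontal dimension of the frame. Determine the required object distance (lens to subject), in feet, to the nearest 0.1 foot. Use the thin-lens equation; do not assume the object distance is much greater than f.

422.0 ft

W: 3.19 m = 3190 mm.
Magnification m = w/W = dᵢ/dₒ; combined with 1/f = 1/dₒ + 1/dᵢ this gives dₒ = f·(1 + W/w).
dₒ = 530 mm × (1 + 3190/13.2) = 530 × 242.6667 ≈ 128613.333 mm = 128613.333/304.8 ft = 421.96 ft.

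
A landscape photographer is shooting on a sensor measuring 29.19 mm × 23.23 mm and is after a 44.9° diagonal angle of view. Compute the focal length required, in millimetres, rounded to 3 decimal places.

Sensor diagonal = √(29.19² + 23.23²) = √1391.6890 ≈ 37.3053 mm.
From α = 2·arctan(d/2f) we get f = d / (2·tan(α/2)).
With d = 37.3053 mm and α/2 = 22.45°, tan(α/2) ≈ 0.41319, so f ≈ 37.3053 / 0.82638 ≈ 45.1429 mm.

45.143 mm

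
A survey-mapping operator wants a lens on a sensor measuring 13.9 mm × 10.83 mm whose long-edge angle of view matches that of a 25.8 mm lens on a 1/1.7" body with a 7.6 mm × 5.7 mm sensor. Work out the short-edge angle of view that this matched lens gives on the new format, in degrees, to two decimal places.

Equal long-edge AOV ⇒ f₂ = f₁ · 13.9/7.6 = 25.8 × 1.82895 ≈ 47.1868 mm.
Short-edge AOV on the new format = 2·arctan(10.83 / (2 × 47.1868)) = 2·arctan(0.11476) ≈ 13.0929°.

13.09°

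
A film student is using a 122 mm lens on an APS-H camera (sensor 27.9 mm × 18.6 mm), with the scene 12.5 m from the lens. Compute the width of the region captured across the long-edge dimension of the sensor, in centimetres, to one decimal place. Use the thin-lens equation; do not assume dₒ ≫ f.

283.1 cm

dₒ: 12.5 m = 12500 mm.
Similar triangles through the lens centre give W/dₒ = w/dᵢ; with 1/f = 1/dₒ + 1/dᵢ this gives W = w·(dₒ − f)/f.
W = 27.9 mm × (12500 − 122) / 122 = 27.9 × 101.4590 ≈ 2830.707 mm = 283.071 cm.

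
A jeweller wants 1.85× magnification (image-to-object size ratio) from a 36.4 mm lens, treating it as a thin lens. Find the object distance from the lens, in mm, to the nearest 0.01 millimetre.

With m = dᵢ/dₒ and 1/f = 1/dₒ + 1/dᵢ, substituting dᵢ = m·dₒ gives 1/f = (1 + 1/m)/dₒ, hence dₒ = f·(1 + 1/m).
dₒ = 36.4 × (1 + 1/1.85) = 36.4 × 1.54054 ≈ 56.076 mm.

56.08 mm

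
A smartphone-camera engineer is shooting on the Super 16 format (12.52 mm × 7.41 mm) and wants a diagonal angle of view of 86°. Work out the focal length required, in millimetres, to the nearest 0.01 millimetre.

7.80 mm

Sensor diagonal = √(12.52² + 7.41²) = √211.6585 ≈ 14.5485 mm.
From α = 2·arctan(d/2f) we get f = d / (2·tan(α/2)).
With d = 14.5485 mm and α/2 = 43°, tan(α/2) ≈ 0.93252, so f ≈ 14.5485 / 1.86503 ≈ 7.8007 mm.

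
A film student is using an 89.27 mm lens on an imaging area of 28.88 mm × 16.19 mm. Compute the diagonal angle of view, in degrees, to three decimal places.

21.011°

Sensor diagonal = √(28.88² + 16.19²) = √1096.1705 ≈ 33.1085 mm.
Angle of view α = 2·arctan(d/2f) with d = 33.1085 mm and f = 89.27 mm.
d/2f = 0.18544; arctan(0.18544) ≈ 10.5056°, so α ≈ 21.0112°.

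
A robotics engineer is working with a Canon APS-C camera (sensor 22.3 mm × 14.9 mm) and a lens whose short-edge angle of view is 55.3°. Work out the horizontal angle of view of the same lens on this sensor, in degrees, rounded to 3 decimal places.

76.199°

From the short-edge AOV: f = 14.9 / (2·tan(27.65°)) = 14.9 / 1.04780 ≈ 14.2203 mm.
Horizontal AOV = 2·arctan(22.3 / (2 × 14.2203)) = 2·arctan(0.78409) ≈ 76.1993°.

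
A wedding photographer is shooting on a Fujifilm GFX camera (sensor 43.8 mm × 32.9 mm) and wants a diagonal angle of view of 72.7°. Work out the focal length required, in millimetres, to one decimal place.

Sensor diagonal = √(43.8² + 32.9²) = √3000.8500 ≈ 54.7800 mm.
From α = 2·arctan(d/2f) we get f = d / (2·tan(α/2)).
With d = 54.7800 mm and α/2 = 36.35°, tan(α/2) ≈ 0.73592, so f ≈ 54.7800 / 1.47183 ≈ 37.2189 mm.

37.2 mm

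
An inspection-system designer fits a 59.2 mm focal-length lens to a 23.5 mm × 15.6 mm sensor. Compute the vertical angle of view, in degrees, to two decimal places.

15.01°

Angle of view α = 2·arctan(h/2f) with h = 15.6 mm and f = 59.2 mm.
h/2f = 0.13176; arctan(0.13176) ≈ 7.5059°, so α ≈ 15.0117°.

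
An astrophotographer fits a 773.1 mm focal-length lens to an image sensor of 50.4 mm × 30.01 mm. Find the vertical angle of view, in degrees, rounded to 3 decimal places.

Angle of view α = 2·arctan(h/2f) with h = 30.01 mm and f = 773.1 mm.
h/2f = 0.01941; arctan(0.01941) ≈ 1.1119°, so α ≈ 2.2238°.

2.224°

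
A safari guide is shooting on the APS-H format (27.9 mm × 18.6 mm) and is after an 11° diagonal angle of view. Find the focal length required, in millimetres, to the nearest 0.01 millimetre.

174.12 mm

Sensor diagonal = √(27.9² + 18.6²) = √1124.3700 ≈ 33.5316 mm.
From α = 2·arctan(d/2f) we get f = d / (2·tan(α/2)).
With d = 33.5316 mm and α/2 = 5.5°, tan(α/2) ≈ 0.09629, so f ≈ 33.5316 / 0.19258 ≈ 174.1196 mm.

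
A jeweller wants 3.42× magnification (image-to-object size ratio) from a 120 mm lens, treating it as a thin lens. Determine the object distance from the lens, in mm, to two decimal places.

155.09 mm

With m = dᵢ/dₒ and 1/f = 1/dₒ + 1/dᵢ, substituting dᵢ = m·dₒ gives 1/f = (1 + 1/m)/dₒ, hence dₒ = f·(1 + 1/m).
dₒ = 120 × (1 + 1/3.42) = 120 × 1.29240 ≈ 155.088 mm.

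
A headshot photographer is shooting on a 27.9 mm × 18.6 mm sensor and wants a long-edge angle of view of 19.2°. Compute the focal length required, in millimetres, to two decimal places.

From α = 2·arctan(w/2f) we get f = w / (2·tan(α/2)).
With w = 27.9 mm and α/2 = 9.6°, tan(α/2) ≈ 0.16914, so f ≈ 27.9 / 0.33827 ≈ 82.4774 mm.

82.48 mm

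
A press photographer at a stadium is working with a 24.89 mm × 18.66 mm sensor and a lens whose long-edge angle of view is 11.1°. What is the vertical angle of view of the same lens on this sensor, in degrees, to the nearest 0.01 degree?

8.33°

From the long-edge AOV: f = 24.89 / (2·tan(5.55°)) = 24.89 / 0.19434 ≈ 128.0747 mm.
Vertical AOV = 2·arctan(18.66 / (2 × 128.0747)) = 2·arctan(0.07285) ≈ 8.3331°.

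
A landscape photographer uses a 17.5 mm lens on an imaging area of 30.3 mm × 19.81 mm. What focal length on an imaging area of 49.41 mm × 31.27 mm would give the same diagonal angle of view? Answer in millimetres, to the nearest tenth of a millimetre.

28.3 mm

Sensor diagonal = √(30.3² + 19.81²) = √1310.5261 ≈ 36.2012 mm.
Sensor diagonal = √(49.41² + 31.27²) = √3419.1610 ≈ 58.4736 mm.
Equal angle of view means equal diagonal/f ratio, so f₂ = f₁ · (diagonal₂/diagonal₁) = 17.5 × 58.4736/36.2012.
f₂ = 17.5 × 1.61524 ≈ 28.267 mm.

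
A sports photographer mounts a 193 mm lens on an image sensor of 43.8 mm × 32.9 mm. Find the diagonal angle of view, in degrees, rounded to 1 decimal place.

16.2°

Sensor diagonal = √(43.8² + 32.9²) = √3000.8500 ≈ 54.7800 mm.
Angle of view α = 2·arctan(d/2f) with d = 54.7800 mm and f = 193 mm.
d/2f = 0.14192; arctan(0.14192) ≈ 8.0773°, so α ≈ 16.1546°.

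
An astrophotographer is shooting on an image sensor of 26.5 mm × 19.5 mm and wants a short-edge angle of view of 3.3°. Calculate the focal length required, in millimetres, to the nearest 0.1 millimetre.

338.5 mm

From α = 2·arctan(h/2f) we get f = h / (2·tan(α/2)).
With h = 19.5 mm and α/2 = 1.65°, tan(α/2) ≈ 0.02881, so f ≈ 19.5 / 0.05761 ≈ 338.4724 mm.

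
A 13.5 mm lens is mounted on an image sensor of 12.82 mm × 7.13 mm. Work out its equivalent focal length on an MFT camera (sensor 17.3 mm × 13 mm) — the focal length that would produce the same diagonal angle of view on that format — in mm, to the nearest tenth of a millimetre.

Sensor diagonal = √(12.82² + 7.13²) = √215.1893 ≈ 14.6693 mm.
Sensor diagonal = √(17.3² + 13²) = √468.2900 ≈ 21.6400 mm.
Equal angle of view means equal diagonal/f ratio, so f₂ = f₁ · (diagonal₂/diagonal₁) = 13.5 × 21.6400/14.6693.
f₂ = 13.5 × 1.47519 ≈ 19.915 mm.

19.9 mm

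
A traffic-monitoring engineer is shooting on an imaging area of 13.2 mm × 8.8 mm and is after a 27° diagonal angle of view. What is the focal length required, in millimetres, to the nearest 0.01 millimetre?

33.04 mm

Sensor diagonal = √(13.2² + 8.8²) = √251.6800 ≈ 15.8644 mm.
From α = 2·arctan(d/2f) we get f = d / (2·tan(α/2)).
With d = 15.8644 mm and α/2 = 13.5°, tan(α/2) ≈ 0.24008, so f ≈ 15.8644 / 0.48016 ≈ 33.0400 mm.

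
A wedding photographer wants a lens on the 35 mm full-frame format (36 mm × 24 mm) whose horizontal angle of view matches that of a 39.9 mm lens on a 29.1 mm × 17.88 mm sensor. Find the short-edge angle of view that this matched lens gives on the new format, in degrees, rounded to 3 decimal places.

27.328°

Equal horizontal AOV ⇒ f₂ = f₁ · 36/29.1 = 39.9 × 1.23711 ≈ 49.3608 mm.
Short-edge AOV on the new format = 2·arctan(24 / (2 × 49.3608)) = 2·arctan(0.24311) ≈ 27.3280°.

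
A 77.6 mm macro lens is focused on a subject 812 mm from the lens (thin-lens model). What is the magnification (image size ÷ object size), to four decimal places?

Thin lens: 1/f = 1/dₒ + 1/dᵢ → 1/dᵢ = 1/77.6 − 1/812 = 0.0116551 mm⁻¹, so dᵢ ≈ 85.7996 mm.
Magnification m = dᵢ/dₒ = 85.7996/812 ≈ 0.10566.

0.1057×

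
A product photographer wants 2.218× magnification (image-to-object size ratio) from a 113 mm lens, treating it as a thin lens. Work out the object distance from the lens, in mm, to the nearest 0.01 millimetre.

163.95 mm

With m = dᵢ/dₒ and 1/f = 1/dₒ + 1/dᵢ, substituting dᵢ = m·dₒ gives 1/f = (1 + 1/m)/dₒ, hence dₒ = f·(1 + 1/m).
dₒ = 113 × (1 + 1/2.218) = 113 × 1.45086 ≈ 163.947 mm.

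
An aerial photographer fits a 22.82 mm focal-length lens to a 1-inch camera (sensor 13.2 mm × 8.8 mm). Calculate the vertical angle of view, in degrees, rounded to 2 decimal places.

21.83°

Angle of view α = 2·arctan(h/2f) with h = 8.8 mm and f = 22.82 mm.
h/2f = 0.19281; arctan(0.19281) ≈ 10.9135°, so α ≈ 21.8269°.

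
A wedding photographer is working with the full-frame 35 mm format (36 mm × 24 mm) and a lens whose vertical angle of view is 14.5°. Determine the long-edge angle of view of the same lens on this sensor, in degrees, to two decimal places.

From the vertical AOV: f = 24 / (2·tan(7.25°)) = 24 / 0.25443 ≈ 94.3277 mm.
Long-edge AOV = 2·arctan(36 / (2 × 94.3277)) = 2·arctan(0.19082) ≈ 21.6071°.

21.61°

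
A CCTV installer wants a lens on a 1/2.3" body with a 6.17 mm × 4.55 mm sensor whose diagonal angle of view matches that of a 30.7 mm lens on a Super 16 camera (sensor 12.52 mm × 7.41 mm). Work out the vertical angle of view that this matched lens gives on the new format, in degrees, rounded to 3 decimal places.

16.010°

Sensor diagonal = √(12.52² + 7.41²) = √211.6585 ≈ 14.5485 mm.
Sensor diagonal = √(6.17² + 4.55²) = √58.7714 ≈ 7.6663 mm.
Equal diagonal AOV ⇒ f₂ = f₁ · 7.6663/14.5485 = 30.7 × 0.52694 ≈ 16.1772 mm.
Vertical AOV on the new format = 2·arctan(4.55 / (2 × 16.1772)) = 2·arctan(0.14063) ≈ 16.0100°.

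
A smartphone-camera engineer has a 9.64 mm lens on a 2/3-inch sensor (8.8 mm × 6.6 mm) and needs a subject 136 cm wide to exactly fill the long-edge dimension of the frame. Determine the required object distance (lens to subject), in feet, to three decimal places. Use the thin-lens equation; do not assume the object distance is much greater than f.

4.919 ft

W: 136 cm = 1360 mm.
Magnification m = w/W = dᵢ/dₒ; combined with 1/f = 1/dₒ + 1/dᵢ this gives dₒ = f·(1 + W/w).
dₒ = 9.64 mm × (1 + 1360/8.8) = 9.64 × 155.5455 ≈ 1499.458 mm = 1499.458/304.8 ft = 4.91948 ft.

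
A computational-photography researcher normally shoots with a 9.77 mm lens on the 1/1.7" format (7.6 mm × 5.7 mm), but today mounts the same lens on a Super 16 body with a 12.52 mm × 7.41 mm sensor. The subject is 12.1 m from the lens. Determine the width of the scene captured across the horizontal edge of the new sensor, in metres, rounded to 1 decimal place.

The focal length stays 9.77 mm; the relevant sensor dimension is now w = 12.52 mm. Object distance dₒ = 12.1 m = 12100 mm.
Thin-lens field width W = w·(dₒ − f)/f = 12.52 × (12100 − 9.77)/9.77 ≈ 15493.314 mm = 15.4933 m.

15.5 m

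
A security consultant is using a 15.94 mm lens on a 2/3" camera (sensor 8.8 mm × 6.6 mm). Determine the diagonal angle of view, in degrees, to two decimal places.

38.07°

Sensor diagonal = √(8.8² + 6.6²) = √121.0000 ≈ 11.0000 mm.
Angle of view α = 2·arctan(d/2f) with d = 11.0000 mm and f = 15.94 mm.
d/2f = 0.34504; arctan(0.34504) ≈ 19.0367°, so α ≈ 38.0734°.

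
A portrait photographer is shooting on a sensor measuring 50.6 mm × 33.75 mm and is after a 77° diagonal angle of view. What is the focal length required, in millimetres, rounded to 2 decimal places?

38.23 mm

Sensor diagonal = √(50.6² + 33.75²) = √3699.4225 ≈ 60.8229 mm.
From α = 2·arctan(d/2f) we get f = d / (2·tan(α/2)).
With d = 60.8229 mm and α/2 = 38.5°, tan(α/2) ≈ 0.79544, so f ≈ 60.8229 / 1.59087 ≈ 38.2324 mm.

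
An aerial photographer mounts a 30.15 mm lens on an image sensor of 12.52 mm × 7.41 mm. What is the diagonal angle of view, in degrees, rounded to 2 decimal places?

Sensor diagonal = √(12.52² + 7.41²) = √211.6585 ≈ 14.5485 mm.
Angle of view α = 2·arctan(d/2f) with d = 14.5485 mm and f = 30.15 mm.
d/2f = 0.24127; arctan(0.24127) ≈ 13.5644°, so α ≈ 27.1289°.

27.13°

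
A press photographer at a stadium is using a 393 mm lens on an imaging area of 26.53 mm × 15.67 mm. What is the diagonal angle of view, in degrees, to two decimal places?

4.49°

Sensor diagonal = √(26.53² + 15.67²) = √949.3898 ≈ 30.8122 mm.
Angle of view α = 2·arctan(d/2f) with d = 30.8122 mm and f = 393 mm.
d/2f = 0.03920; arctan(0.03920) ≈ 2.2449°, so α ≈ 4.4898°.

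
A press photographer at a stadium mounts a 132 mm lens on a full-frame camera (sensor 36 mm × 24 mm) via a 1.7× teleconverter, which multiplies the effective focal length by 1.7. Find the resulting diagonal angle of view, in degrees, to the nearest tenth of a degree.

Effective focal length f = 132 × 1.7 = 224.4 mm.
Sensor diagonal = √(36² + 24²) = √1872.0000 ≈ 43.2666 mm.
α = 2·arctan(43.267 / (2 × 224.4)) = 2·arctan(0.09641) ≈ 11.0132°.

11.0°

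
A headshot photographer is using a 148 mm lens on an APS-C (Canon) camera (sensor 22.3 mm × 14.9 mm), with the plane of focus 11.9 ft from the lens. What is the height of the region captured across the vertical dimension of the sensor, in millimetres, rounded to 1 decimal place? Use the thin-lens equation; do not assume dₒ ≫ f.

350.3 mm

dₒ: 11.9 ft × 304.8 mm/ft = 3627.12 mm.
Similar triangles through the lens centre give W/dₒ = h/dᵢ; with 1/f = 1/dₒ + 1/dᵢ this gives W = h·(dₒ − f)/f.
W = 14.9 mm × (3627.12 − 148) / 148 = 14.9 × 23.5076 ≈ 350.263 mm.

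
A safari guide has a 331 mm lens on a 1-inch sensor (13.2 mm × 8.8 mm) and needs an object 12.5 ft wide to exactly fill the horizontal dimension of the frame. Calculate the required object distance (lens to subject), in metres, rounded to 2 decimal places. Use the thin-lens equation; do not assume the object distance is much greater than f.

95.87 m

W: 12.5 ft × 304.8 mm/ft = 3810.00 mm.
Magnification m = w/W = dᵢ/dₒ; combined with 1/f = 1/dₒ + 1/dᵢ this gives dₒ = f·(1 + W/w).
dₒ = 331 mm × (1 + 3810/13.2) = 331 × 289.6364 ≈ 95869.633 mm = 95.8696 m.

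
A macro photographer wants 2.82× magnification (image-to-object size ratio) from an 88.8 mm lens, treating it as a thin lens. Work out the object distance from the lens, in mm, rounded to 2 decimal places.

120.29 mm

With m = dᵢ/dₒ and 1/f = 1/dₒ + 1/dᵢ, substituting dᵢ = m·dₒ gives 1/f = (1 + 1/m)/dₒ, hence dₒ = f·(1 + 1/m).
dₒ = 88.8 × (1 + 1/2.82) = 88.8 × 1.35461 ≈ 120.289 mm.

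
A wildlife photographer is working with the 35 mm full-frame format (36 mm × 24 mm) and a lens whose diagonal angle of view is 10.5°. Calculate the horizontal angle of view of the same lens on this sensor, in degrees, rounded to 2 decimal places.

8.74°

Sensor diagonal = √(36² + 24²) = √1872.0000 ≈ 43.2666 mm.
From the diagonal AOV: f = 43.2666 / (2·tan(5.25°)) = 43.2666 / 0.18377 ≈ 235.4336 mm.
Horizontal AOV = 2·arctan(36 / (2 × 235.4336)) = 2·arctan(0.07645) ≈ 8.7441°.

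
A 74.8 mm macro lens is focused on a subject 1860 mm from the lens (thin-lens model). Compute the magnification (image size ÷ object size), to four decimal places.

Thin lens: 1/f = 1/dₒ + 1/dᵢ → 1/dᵢ = 1/74.8 − 1/1860 = 0.0128313 mm⁻¹, so dᵢ ≈ 77.9341 mm.
Magnification m = dᵢ/dₒ = 77.9341/1860 ≈ 0.04190.

0.0419×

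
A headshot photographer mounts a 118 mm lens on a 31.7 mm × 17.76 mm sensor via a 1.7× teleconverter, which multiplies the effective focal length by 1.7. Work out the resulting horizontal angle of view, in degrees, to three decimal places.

9.035°

Effective focal length f = 118 × 1.7 = 200.6 mm.
α = 2·arctan(31.7 / (2 × 200.6)) = 2·arctan(0.07901) ≈ 9.0354°.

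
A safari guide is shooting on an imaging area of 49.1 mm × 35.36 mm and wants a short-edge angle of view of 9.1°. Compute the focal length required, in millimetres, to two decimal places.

222.17 mm

From α = 2·arctan(h/2f) we get f = h / (2·tan(α/2)).
With h = 35.36 mm and α/2 = 4.55°, tan(α/2) ≈ 0.07958, so f ≈ 35.36 / 0.15916 ≈ 222.1668 mm.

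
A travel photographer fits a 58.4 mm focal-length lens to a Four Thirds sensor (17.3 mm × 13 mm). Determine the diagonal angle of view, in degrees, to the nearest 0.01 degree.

Sensor diagonal = √(17.3² + 13²) = √468.2900 ≈ 21.6400 mm.
Angle of view α = 2·arctan(d/2f) with d = 21.6400 mm and f = 58.4 mm.
d/2f = 0.18527; arctan(0.18527) ≈ 10.4964°, so α ≈ 20.9928°.

20.99°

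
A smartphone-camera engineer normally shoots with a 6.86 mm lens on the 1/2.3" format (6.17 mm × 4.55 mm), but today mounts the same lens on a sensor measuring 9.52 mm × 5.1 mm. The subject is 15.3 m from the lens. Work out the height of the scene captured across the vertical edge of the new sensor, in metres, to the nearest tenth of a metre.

The focal length stays 6.86 mm; the relevant sensor dimension is now h = 5.1 mm. Object distance dₒ = 15.3 m = 15300 mm.
Thin-lens field height W = h·(dₒ − f)/f = 5.1 × (15300 − 6.86)/6.86 ≈ 11369.536 mm = 11.3695 m.

11.4 m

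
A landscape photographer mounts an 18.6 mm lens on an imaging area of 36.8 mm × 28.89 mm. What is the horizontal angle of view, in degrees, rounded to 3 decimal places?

89.381°

Angle of view α = 2·arctan(w/2f) with w = 36.8 mm and f = 18.6 mm.
w/2f = 0.98925; arctan(0.98925) ≈ 44.6903°, so α ≈ 89.3806°.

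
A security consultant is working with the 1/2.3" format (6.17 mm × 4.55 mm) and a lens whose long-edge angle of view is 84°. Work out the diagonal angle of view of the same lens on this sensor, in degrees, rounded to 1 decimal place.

96.4°

From the long-edge AOV: f = 6.17 / (2·tan(42°)) = 6.17 / 1.80081 ≈ 3.4262 mm.
Sensor diagonal = √(6.17² + 4.55²) = √58.7714 ≈ 7.6663 mm.
Diagonal AOV = 2·arctan(7.6663 / (2 × 3.4262)) = 2·arctan(1.11876) ≈ 96.4161°.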